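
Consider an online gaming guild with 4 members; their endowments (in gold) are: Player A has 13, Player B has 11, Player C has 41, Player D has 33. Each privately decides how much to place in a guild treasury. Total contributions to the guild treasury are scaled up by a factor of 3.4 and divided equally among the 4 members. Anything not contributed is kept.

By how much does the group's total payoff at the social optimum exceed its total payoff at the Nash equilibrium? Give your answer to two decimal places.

235.20 gold

The private return per contributed unit is 3.4/4 = 0.8500 < 1 for every player regardless of endowment, so the Nash equilibrium is zero contribution and the group total is Σ E_j = 13 + 11 + 41 + 33 = 98.
Each contributed unit returns 3.400 to the group, so the social optimum is full contribution by everyone: group total = 3.400 × 98 = 333.20.
Efficiency loss = (3.400 − 1) × 98 = 235.20.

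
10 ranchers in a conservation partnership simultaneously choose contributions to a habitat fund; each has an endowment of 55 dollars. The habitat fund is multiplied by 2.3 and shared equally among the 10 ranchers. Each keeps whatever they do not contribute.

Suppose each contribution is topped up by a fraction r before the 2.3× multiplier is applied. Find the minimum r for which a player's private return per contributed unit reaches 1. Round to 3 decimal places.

3.348

With matching at rate r, one contributed unit becomes (1 + r) in the habitat fund and returns 2.3 × (1 + r) / 10 to the contributor.
Setting this equal to 1: 1 + r = 10/2.3 = 4.3478.
So the minimum matching rate is r = 4.3478 − 1 = 3.348.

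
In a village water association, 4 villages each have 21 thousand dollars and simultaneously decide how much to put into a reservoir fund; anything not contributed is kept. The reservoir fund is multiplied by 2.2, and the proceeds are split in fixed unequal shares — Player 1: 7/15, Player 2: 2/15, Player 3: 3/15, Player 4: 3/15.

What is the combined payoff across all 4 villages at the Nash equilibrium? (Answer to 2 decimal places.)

109.20 thousand dollars

Each unit j contributes comes back to j as 2.2 × (j's share), so j prefers to contribute only if that share exceeds 1/2.2 = 0.4545; otherwise keeping the unit dominates.
The only share above 0.4545 is Player 1's 7/15, contributing 21; the remaining 3 contribute 0. Total contributed: 21.
The reservoir fund pays out 2.2 × 21 = 46.20 in total (split across the unequal shares, but the aggregate is all that matters for the group sum).
The 3 free-riders keep 21 each, adding 63. Group total = 63 + 46.20 = 109.20.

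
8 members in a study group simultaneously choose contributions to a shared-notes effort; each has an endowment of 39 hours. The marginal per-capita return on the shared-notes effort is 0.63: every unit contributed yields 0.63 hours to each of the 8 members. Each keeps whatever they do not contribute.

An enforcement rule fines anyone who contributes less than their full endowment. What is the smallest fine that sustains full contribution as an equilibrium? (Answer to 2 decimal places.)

Given the others contribute fully, the best deviation is to contribute 0 (any partial contribution still incurs the fine and gives up units whose private return 0.63 is below 1).
Deviating from 39 to 0 saves 39 hours but forfeits the deviator's share of the drop in the shared-notes effort: 0.63 × 39 = 24.57.
So the deviation gain is 39 − 24.57 = 14.43, and the fine must be at least 14.43 hours to wipe it out.

14.43 hours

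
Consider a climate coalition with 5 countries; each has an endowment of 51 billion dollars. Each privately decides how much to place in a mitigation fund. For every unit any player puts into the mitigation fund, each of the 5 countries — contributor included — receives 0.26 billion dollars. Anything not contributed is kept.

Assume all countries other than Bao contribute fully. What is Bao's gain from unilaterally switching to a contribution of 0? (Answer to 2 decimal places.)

Switching from a contribution of 51 to 0 lets Bao keep an extra 51 billion dollars, but lowers the mitigation fund by 51, which costs Bao their own share of that drop: 0.26 × 51 = 13.26.
Net gain = 51 − 13.26 = 37.74. The private return per contributed unit (0.26) is below 1, so free-riding is indeed the best response regardless of what the others do.

37.74 billion dollars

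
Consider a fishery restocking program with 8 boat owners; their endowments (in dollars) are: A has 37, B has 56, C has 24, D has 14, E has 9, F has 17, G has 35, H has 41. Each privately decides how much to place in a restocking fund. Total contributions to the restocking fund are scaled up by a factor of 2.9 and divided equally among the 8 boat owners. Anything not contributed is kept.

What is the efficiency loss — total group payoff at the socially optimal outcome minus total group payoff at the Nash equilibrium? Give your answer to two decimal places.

442.70 dollars

The private return per contributed unit is 2.9/8 = 0.3625 < 1 for every player regardless of endowment, so the Nash equilibrium is zero contribution and the group total is Σ E_j = 37 + 56 + 24 + 14 + 9 + 17 + 35 + 41 = 233.
Each contributed unit returns 2.900 to the group, so the social optimum is full contribution by everyone: group total = 2.900 × 233 = 675.70.
Efficiency loss = (2.900 − 1) × 233 = 442.70.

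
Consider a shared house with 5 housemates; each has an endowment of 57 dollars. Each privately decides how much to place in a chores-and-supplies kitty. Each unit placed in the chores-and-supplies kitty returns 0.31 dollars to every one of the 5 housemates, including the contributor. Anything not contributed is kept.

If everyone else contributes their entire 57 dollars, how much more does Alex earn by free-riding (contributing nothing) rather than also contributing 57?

Switching from a contribution of 57 to 0 lets Alex keep an extra 57 dollars, but lowers the chores-and-supplies kitty by 57, which costs Alex their own share of that drop: 0.31 × 57 = 17.67.
Net gain = 57 − 17.67 = 39.33. The private return per contributed unit (0.31) is below 1, so free-riding is indeed the best response regardless of what the others do.

39.33 dollars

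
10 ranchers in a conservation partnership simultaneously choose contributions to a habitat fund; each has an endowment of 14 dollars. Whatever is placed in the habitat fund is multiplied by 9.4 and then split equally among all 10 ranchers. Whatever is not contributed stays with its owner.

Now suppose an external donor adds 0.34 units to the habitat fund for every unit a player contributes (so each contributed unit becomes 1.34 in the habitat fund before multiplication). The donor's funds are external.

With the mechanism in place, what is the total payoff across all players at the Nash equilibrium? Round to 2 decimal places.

The effective private return per unit is now 9.4 × 1.34 / 10 = 1.2596 > 1, so every player's dominant strategy flips to full contribution.
So the Nash equilibrium is full contribution by all 10; the group earns 9.4 × 1.34 × 140 = 1763.44.

1763.44 dollars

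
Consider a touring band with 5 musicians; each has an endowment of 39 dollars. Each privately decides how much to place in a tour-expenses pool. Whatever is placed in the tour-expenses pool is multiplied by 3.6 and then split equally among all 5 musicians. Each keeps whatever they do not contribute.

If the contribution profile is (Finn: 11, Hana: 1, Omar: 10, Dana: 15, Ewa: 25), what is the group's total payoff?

356.20 dollars

Total contributed: 11 + 1 + 10 + 15 + 25 = 62; total kept: 5 × 39 − 62 = 133.
The tour-expenses pool pays out 3.6 × 62 = 223.20 in aggregate.
Group total = 133 + 223.20 = 356.20.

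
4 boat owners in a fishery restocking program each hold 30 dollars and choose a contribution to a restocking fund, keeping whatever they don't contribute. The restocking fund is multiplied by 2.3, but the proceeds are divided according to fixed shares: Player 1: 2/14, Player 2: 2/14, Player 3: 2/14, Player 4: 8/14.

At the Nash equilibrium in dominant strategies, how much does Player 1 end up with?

39.86 dollars

A player with share s gets back 2.3·s per unit contributed, so full contribution is dominant for anyone with s > 1/2.3 = 0.4348 and zero contribution is dominant for anyone below.
Only Player 4 (8/14) clears that bar, contributing 30; the remaining 3 contribute 0. Total contributed: 30.
Player 1 keeps 30 and receives 2.3 × 30 × 2/14 = 9.86 from the restocking fund, for a payoff of 39.86.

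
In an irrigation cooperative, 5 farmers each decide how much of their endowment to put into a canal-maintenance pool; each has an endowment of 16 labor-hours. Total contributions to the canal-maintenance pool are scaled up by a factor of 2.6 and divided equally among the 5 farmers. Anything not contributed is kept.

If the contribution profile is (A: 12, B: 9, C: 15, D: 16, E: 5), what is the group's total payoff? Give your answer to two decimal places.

171.20 labor-hours

Total contributed: 12 + 9 + 15 + 16 + 5 = 57; total kept: 5 × 16 − 57 = 23.
The canal-maintenance pool pays out 2.6 × 57 = 148.20 in aggregate.
Group total = 23 + 148.20 = 171.20.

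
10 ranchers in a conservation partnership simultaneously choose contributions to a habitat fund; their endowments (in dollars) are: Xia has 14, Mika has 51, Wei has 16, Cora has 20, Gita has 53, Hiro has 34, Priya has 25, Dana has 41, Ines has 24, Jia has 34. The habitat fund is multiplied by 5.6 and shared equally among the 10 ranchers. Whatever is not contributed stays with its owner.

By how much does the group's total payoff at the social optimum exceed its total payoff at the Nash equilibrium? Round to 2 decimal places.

The private return per contributed unit is 5.6/10 = 0.5600 < 1 for every player regardless of endowment, so the Nash equilibrium is zero contribution and the group total is Σ E_j = 14 + 51 + 16 + 20 + 53 + 34 + 25 + 41 + 24 + 34 = 312.
Each contributed unit returns 5.600 to the group, so the social optimum is full contribution by everyone: group total = 5.600 × 312 = 1747.20.
Efficiency loss = (5.600 − 1) × 312 = 1435.20.

1435.20 dollars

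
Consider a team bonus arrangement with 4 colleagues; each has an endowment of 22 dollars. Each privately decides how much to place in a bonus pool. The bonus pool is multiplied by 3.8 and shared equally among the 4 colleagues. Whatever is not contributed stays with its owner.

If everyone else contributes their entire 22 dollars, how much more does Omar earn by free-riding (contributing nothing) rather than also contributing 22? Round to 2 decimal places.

Switching from a contribution of 22 to 0 lets Omar keep an extra 22 dollars, but lowers the bonus pool by 22, which costs Omar their own share of that drop: 3.8/4 × 22 = 20.90.
Net gain = 22 − 20.90 = 1.10. The private return per contributed unit (0.9500) is below 1, so free-riding is indeed the best response regardless of what the others do.

1.10 dollars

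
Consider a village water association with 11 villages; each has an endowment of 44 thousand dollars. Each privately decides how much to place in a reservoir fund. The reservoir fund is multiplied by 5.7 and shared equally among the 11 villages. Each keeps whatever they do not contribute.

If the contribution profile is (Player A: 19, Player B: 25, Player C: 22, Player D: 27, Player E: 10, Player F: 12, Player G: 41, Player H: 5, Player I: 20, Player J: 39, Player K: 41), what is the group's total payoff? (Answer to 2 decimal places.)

1710.70 thousand dollars

Total contributed: 19 + 25 + 22 + 27 + 10 + 12 + 41 + 5 + 20 + 39 + 41 = 261; total kept: 11 × 44 − 261 = 223.
The reservoir fund pays out 5.7 × 261 = 1487.70 in aggregate.
Group total = 223 + 1487.70 = 1710.70.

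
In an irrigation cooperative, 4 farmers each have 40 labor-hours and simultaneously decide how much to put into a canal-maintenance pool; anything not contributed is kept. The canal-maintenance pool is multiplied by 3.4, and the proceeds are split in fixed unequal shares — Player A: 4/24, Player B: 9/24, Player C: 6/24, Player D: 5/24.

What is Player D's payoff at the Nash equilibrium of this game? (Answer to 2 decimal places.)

Each unit j contributes comes back to j as 3.4 × (j's share), so j prefers to contribute only if that share exceeds 1/3.4 = 0.2941; otherwise keeping the unit dominates.
The only share above 0.2941 is Player B's 9/24, contributing 40; the remaining 3 contribute 0. Total contributed: 40.
Player D keeps 40 and receives 3.4 × 40 × 5/24 = 28.33 from the canal-maintenance pool, for a payoff of 68.33.

68.33 labor-hours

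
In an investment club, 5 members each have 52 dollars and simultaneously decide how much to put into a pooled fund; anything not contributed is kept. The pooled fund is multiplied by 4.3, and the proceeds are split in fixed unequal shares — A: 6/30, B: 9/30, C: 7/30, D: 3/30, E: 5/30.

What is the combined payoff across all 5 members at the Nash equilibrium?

603.20 dollars

A player with share s gets back 4.3·s per unit contributed, so full contribution is dominant for anyone with s > 1/4.3 = 0.2326 and zero contribution is dominant for anyone below.
The shares above 0.2326 belong to B and C, contributing 52 each; the remaining 3 contribute 0. Total contributed: 104.
The pooled fund pays out 4.3 × 104 = 447.20 in total (split across the unequal shares, but the aggregate is all that matters for the group sum).
The 3 free-riders keep 52 each, adding 156. Group total = 156 + 447.20 = 603.20.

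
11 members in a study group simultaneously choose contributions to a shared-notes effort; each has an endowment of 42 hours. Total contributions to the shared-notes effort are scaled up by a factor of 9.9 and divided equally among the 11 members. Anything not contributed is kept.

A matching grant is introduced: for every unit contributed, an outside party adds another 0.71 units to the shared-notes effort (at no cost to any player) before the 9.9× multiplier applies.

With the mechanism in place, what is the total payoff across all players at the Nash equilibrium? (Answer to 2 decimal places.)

Under the mechanism each unit contributed yields 9.9 × 1.71 / 11 = 1.5390 back to its contributor per unit of net cost, which exceeds 1, making full contribution the dominant choice for everyone.
At the Nash equilibrium everyone contributes 42. Group total payoff = 9.9 × 1.71 × 462 = 7821.20.

7821.20 hours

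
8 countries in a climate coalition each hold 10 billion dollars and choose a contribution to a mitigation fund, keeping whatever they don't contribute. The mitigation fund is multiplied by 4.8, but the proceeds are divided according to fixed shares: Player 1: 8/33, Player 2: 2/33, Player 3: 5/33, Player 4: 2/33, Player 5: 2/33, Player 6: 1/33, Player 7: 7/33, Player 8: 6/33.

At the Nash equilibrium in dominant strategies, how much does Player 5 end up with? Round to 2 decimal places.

15.82 billion dollars

Each unit j contributes comes back to j as 4.8 × (j's share), so j prefers to contribute only if that share exceeds 1/4.8 = 0.2083; otherwise keeping the unit dominates.
Player 1 and Player 7 clear that bar, contributing 10 each; the remaining 6 contribute 0. Total contributed: 20.
Player 5 keeps 10 and receives 4.8 × 20 × 2/33 = 5.82 from the mitigation fund, for a payoff of 15.82.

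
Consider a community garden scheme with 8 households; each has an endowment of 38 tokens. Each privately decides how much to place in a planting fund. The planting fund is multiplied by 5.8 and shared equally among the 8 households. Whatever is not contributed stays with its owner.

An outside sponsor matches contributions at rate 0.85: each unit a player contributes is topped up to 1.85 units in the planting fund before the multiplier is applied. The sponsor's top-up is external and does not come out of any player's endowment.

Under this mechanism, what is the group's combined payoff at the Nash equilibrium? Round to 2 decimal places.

3261.92 tokens

Under the mechanism each unit contributed yields 5.8 × 1.85 / 8 = 1.3413 back to its contributor per unit of net cost, which exceeds 1, making full contribution the dominant choice for everyone.
So the Nash equilibrium is full contribution by all 8; the group earns 5.8 × 1.85 × 304 = 3261.92.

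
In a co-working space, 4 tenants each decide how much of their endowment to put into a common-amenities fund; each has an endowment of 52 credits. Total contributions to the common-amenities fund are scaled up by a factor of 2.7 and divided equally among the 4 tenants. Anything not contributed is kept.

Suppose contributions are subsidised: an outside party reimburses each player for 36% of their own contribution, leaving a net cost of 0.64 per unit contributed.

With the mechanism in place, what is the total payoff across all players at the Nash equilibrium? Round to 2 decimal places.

With the mechanism, a contributed unit returns (2.7/4) / 0.64 = 1.0547 per unit of net cost to the contributor — now above 1 — so contributing fully is weakly dominant for every player.
At the Nash equilibrium everyone contributes 52. Group total payoff = 4 × (52 × 0.36 + 2.7 × 52) = 636.48.

636.48 credits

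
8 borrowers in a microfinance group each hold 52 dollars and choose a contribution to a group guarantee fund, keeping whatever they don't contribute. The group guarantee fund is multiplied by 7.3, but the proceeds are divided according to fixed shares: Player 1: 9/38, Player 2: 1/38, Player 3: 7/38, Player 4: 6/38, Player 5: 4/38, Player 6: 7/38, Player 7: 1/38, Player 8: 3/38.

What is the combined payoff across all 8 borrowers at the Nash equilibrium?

For player j, contributing a unit is worthwhile iff 7.3 × (j's share) ≥ 1, i.e. iff j's share is at least 0.1370.
Player 1, Player 3, Player 4 and Player 6 are above the threshold, contributing 52 each; the remaining 4 contribute 0. Total contributed: 208.
The group guarantee fund pays out 7.3 × 208 = 1518.40 in total (split across the unequal shares, but the aggregate is all that matters for the group sum).
The 4 free-riders keep 52 each, adding 208. Group total = 208 + 1518.40 = 1726.40.

1726.40 dollars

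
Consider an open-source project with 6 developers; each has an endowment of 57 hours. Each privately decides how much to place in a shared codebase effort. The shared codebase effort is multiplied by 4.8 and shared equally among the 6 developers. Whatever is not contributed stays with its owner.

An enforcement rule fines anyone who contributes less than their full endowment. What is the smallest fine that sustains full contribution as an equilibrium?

Given the others contribute fully, the best deviation is to contribute 0 (any partial contribution still incurs the fine and gives up units whose private return 0.8000 is below 1).
Deviating from 57 to 0 saves 57 hours but forfeits the deviator's share of the drop in the shared codebase effort: 4.8/6 × 57 = 45.60.
So the deviation gain is 57 − 45.60 = 11.40, and the fine must be at least 11.40 hours to wipe it out.

11.40 hours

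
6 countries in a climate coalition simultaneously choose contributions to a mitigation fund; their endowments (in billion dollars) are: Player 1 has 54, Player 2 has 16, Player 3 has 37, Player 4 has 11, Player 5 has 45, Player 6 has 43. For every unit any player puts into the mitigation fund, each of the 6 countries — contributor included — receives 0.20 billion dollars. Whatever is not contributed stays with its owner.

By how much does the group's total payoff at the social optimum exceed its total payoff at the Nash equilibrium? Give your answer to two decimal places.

The private return per contributed unit is 0.20 < 1 for everyone, so the Nash equilibrium is zero contribution and the group total is Σ E_j = 54 + 16 + 37 + 11 + 45 + 43 = 206.
Each contributed unit returns 1.200 to the group, so the social optimum is full contribution by everyone: group total = 1.200 × 206 = 247.20.
Efficiency loss = (1.200 − 1) × 206 = 41.20.

41.20 billion dollars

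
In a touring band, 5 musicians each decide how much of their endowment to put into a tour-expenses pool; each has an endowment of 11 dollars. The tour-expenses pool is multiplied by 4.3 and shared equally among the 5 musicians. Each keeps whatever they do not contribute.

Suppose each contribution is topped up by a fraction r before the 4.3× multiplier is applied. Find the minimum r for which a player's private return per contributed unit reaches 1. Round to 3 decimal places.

With matching at rate r, one contributed unit becomes (1 + r) in the tour-expenses pool and returns 4.3 × (1 + r) / 5 to the contributor.
Setting this equal to 1: 1 + r = 5/4.3 = 1.1628.
So the minimum matching rate is r = 1.1628 − 1 = 0.163.

0.163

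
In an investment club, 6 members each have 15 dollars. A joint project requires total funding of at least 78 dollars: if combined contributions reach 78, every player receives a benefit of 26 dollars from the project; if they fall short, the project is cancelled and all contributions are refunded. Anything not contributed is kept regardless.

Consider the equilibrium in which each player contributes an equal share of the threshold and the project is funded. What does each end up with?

Equal share of the threshold: 78/6 = 13.
At this profile no one gains by cutting their contribution: any cut drops the total below 78, the project is cancelled, contributions are refunded, and the deviator ends with 15, which is less than 15 − 13 + 26 = 28. Contributing more than 13 just wastes the excess. So contributing exactly 13 is a best response.
Each player's payoff: 15 − 13 + 26 = 28.

28 dollars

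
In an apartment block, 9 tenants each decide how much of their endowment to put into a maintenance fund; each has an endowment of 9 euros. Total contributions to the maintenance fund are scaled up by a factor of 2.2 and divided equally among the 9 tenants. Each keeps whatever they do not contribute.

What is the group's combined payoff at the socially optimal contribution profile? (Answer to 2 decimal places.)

Each contributed unit returns 2.200 to the group as a whole (0.2444 to each of 9 players), which exceeds 1, so the social optimum is full contribution: group total = 2.200 × 81 = 178.20.

178.20 euros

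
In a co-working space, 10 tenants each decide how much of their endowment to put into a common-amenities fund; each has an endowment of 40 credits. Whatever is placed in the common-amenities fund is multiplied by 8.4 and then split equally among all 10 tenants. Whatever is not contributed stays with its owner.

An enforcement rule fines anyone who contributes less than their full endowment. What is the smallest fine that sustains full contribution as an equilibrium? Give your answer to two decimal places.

Given the others contribute fully, the best deviation is to contribute 0 (any partial contribution still incurs the fine and gives up units whose private return 0.8400 is below 1).
Deviating from 40 to 0 saves 40 credits but forfeits the deviator's share of the drop in the common-amenities fund: 8.4/10 × 40 = 33.60.
So the deviation gain is 40 − 33.60 = 6.40, and the fine must be at least 6.40 credits to wipe it out.

6.40 credits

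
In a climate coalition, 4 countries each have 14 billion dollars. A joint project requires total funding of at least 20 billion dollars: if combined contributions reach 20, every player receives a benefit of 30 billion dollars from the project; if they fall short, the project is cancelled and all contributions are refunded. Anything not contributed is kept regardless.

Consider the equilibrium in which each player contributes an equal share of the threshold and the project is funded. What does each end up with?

39 billion dollars

Equal share of the threshold: 20/4 = 5.
At this profile no one gains by cutting their contribution: any cut drops the total below 20, the project is cancelled, contributions are refunded, and the deviator ends with 14, which is less than 14 − 5 + 30 = 39. Contributing more than 5 just wastes the excess. So contributing exactly 5 is a best response.
Each player's payoff: 14 − 5 + 30 = 39.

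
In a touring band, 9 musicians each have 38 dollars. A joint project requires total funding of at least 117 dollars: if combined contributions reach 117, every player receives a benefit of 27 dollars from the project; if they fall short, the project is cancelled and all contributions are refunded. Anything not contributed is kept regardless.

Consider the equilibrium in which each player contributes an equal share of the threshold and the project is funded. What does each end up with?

52 dollars

Equal share of the threshold: 117/9 = 13.
At this profile no one gains by cutting their contribution: any cut drops the total below 117, the project is cancelled, contributions are refunded, and the deviator ends with 38, which is less than 38 − 13 + 27 = 52. Contributing more than 13 just wastes the excess. So contributing exactly 13 is a best response.
Each player's payoff: 38 − 13 + 27 = 52.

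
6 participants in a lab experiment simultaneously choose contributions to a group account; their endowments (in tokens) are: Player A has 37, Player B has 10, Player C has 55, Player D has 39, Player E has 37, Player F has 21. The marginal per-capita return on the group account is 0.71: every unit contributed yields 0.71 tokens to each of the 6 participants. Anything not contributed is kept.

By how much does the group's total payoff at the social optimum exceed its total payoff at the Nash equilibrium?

648.74 tokens

The private return per contributed unit is 0.71 < 1 for everyone, so the Nash equilibrium is zero contribution and the group total is Σ E_j = 37 + 10 + 55 + 39 + 37 + 21 = 199.
Each contributed unit returns 4.260 to the group, so the social optimum is full contribution by everyone: group total = 4.260 × 199 = 847.74.
Efficiency loss = (4.260 − 1) × 199 = 648.74.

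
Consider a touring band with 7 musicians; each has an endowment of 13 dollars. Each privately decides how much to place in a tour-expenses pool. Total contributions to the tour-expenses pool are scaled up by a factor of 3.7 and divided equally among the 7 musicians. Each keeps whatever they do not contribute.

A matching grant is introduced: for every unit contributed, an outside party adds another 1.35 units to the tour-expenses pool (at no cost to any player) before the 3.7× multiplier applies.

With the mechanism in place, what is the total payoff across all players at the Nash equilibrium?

The effective private return per unit is now 3.7 × 2.35 / 7 = 1.2421 > 1, so every player's dominant strategy flips to full contribution.
At the Nash equilibrium everyone contributes 13. Group total payoff = 3.7 × 2.35 × 91 = 791.25.

791.25 dollars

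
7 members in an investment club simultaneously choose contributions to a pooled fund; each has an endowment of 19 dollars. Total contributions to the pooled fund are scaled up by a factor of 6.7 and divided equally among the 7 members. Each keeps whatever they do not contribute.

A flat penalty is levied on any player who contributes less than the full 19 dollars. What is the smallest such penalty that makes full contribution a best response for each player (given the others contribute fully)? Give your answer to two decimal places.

0.81 dollars

Given the others contribute fully, the best deviation is to contribute 0 (any partial contribution still incurs the fine and gives up units whose private return 0.9571 is below 1).
Deviating from 19 to 0 saves 19 dollars but forfeits the deviator's share of the drop in the pooled fund: 6.7/7 × 19 = 18.19.
So the deviation gain is 19 − 18.19 = 0.81, and the fine must be at least 0.81 dollars to wipe it out.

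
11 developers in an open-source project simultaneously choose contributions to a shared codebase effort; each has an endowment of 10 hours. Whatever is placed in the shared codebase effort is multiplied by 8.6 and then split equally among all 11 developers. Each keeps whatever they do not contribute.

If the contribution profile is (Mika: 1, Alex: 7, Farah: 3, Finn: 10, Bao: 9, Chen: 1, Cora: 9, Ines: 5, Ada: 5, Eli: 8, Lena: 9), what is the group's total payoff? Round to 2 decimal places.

619.20 hours

Total contributed: 1 + 7 + 3 + 10 + 9 + 1 + 9 + 5 + 5 + 8 + 9 = 67; total kept: 11 × 10 − 67 = 43.
The shared codebase effort pays out 8.6 × 67 = 576.20 in aggregate.
Group total = 43 + 576.20 = 619.20.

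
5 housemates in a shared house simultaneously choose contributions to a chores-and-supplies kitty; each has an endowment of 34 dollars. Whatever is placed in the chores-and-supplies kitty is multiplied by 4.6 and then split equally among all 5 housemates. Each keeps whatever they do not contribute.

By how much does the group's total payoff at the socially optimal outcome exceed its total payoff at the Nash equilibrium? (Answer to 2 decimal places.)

Each contributed unit returns 4.6/5 = 0.9200 to its contributor — below 1 — so contributing 0 is dominant for every player. At the Nash equilibrium everyone keeps their 34, and the group total is 5 × 34 = 170.
Each contributed unit returns 4.600 to the group as a whole (0.9200 to each of 5 players), which exceeds 1, so the social optimum is full contribution: group total = 4.600 × 170 = 782.00.
Efficiency loss = 782.00 − 170 = 612.00.

612.00 dollars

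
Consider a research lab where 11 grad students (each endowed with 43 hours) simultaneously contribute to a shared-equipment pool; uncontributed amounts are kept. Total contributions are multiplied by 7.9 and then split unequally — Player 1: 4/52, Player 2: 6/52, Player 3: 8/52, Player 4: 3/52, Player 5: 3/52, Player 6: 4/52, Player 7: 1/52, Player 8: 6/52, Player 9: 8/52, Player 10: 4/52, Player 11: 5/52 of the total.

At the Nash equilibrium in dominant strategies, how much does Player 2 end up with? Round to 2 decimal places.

121.39 hours

Player j's private return per contributed unit is 7.9 × (j's share). Contributing is weakly dominant for j when that share is at least 1/7.9 = 0.1266, and contributing 0 is dominant otherwise.
Player 3 and Player 9 clear that bar, contributing 43 each; the remaining 9 contribute 0. Total contributed: 86.
Player 2 keeps 43 and receives 7.9 × 86 × 6/52 = 78.39 from the shared-equipment pool, for a payoff of 121.39.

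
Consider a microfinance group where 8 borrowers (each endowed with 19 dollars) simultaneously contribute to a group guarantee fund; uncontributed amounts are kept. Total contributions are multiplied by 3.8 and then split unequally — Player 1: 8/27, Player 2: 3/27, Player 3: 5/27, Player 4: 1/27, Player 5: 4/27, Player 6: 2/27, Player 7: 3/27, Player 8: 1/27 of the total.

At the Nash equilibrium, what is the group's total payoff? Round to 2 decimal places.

For player j, contributing a unit is worthwhile iff 3.8 × (j's share) ≥ 1, i.e. iff j's share is at least 0.2632.
The only share above 0.2632 is Player 1's 8/27, contributing 19; the remaining 7 contribute 0. Total contributed: 19.
The group guarantee fund pays out 3.8 × 19 = 72.20 in total (split across the unequal shares, but the aggregate is all that matters for the group sum).
The 7 free-riders keep 19 each, adding 133. Group total = 133 + 72.20 = 205.20.

205.20 dollars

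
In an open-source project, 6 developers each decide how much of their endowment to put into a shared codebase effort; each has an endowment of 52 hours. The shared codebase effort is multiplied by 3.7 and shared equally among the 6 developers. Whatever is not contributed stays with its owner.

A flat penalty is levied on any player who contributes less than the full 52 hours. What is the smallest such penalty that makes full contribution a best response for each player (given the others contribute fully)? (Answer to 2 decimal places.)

Given the others contribute fully, the best deviation is to contribute 0 (any partial contribution still incurs the fine and gives up units whose private return 0.6167 is below 1).
Deviating from 52 to 0 saves 52 hours but forfeits the deviator's share of the drop in the shared codebase effort: 3.7/6 × 52 = 32.07.
So the deviation gain is 52 − 32.07 = 19.93, and the fine must be at least 19.93 hours to wipe it out.

19.93 hours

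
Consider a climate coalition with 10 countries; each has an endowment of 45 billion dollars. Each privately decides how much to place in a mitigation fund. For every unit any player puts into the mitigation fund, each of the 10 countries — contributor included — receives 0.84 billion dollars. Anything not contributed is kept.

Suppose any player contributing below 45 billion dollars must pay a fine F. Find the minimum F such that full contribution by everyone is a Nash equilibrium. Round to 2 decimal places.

7.20 billion dollars

Given the others contribute fully, the best deviation is to contribute 0 (any partial contribution still incurs the fine and gives up units whose private return 0.84 is below 1).
Deviating from 45 to 0 saves 45 billion dollars but forfeits the deviator's share of the drop in the mitigation fund: 0.84 × 45 = 37.80.
So the deviation gain is 45 − 37.80 = 7.20, and the fine must be at least 7.20 billion dollars to wipe it out.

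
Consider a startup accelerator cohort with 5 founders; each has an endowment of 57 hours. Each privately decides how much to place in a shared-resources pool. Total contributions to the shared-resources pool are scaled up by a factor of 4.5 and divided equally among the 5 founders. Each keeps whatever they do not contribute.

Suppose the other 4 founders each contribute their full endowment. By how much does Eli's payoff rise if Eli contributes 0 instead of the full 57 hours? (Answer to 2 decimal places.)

5.70 hours

Switching from a contribution of 57 to 0 lets Eli keep an extra 57 hours, but lowers the shared-resources pool by 57, which costs Eli their own share of that drop: 4.5/5 × 57 = 51.30.
Net gain = 57 − 51.30 = 5.70. The private return per contributed unit (0.9000) is below 1, so free-riding is indeed the best response regardless of what the others do.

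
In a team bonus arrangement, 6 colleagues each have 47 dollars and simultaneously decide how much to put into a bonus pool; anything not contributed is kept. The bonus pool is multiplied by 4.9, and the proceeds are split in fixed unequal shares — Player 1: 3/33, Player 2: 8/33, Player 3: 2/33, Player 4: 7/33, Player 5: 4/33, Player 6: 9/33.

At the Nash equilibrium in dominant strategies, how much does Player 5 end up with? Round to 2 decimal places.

130.75 dollars

A player with share s gets back 4.9·s per unit contributed, so full contribution is dominant for anyone with s > 1/4.9 = 0.2041 and zero contribution is dominant for anyone below.
Player 2, Player 4 and Player 6 are above the threshold, contributing 47 each; the remaining 3 contribute 0. Total contributed: 141.
Player 5 keeps 47 and receives 4.9 × 141 × 4/33 = 83.75 from the bonus pool, for a payoff of 130.75.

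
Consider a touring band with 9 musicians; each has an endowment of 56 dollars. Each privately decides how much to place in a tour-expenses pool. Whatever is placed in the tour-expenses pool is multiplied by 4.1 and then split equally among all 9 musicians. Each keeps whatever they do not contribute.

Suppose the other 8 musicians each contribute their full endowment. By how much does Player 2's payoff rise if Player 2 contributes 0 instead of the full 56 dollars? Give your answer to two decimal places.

30.49 dollars

Switching from a contribution of 56 to 0 lets Player 2 keep an extra 56 dollars, but lowers the tour-expenses pool by 56, which costs Player 2 their own share of that drop: 4.1/9 × 56 = 25.51.
Net gain = 56 − 25.51 = 30.49. The private return per contributed unit (0.4556) is below 1, so free-riding is indeed the best response regardless of what the others do.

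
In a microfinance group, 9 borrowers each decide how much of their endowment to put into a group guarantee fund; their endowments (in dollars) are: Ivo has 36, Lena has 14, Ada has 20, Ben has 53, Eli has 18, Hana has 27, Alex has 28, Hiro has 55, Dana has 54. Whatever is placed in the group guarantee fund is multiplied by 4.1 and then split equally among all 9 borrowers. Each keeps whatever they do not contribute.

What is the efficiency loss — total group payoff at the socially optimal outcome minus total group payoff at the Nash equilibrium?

The private return per contributed unit is 4.1/9 = 0.4556 < 1 for every player regardless of endowment, so the Nash equilibrium is zero contribution and the group total is Σ E_j = 36 + 14 + 20 + 53 + 18 + 27 + 28 + 55 + 54 = 305.
Each contributed unit returns 4.100 to the group, so the social optimum is full contribution by everyone: group total = 4.100 × 305 = 1250.50.
Efficiency loss = (4.100 − 1) × 305 = 945.50.

945.50 dollars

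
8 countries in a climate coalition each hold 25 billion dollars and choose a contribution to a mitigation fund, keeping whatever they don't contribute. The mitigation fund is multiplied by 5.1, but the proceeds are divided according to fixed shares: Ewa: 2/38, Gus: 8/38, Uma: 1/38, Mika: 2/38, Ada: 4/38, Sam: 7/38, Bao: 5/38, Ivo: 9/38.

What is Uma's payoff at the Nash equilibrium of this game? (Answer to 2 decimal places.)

31.71 billion dollars

A player with share s gets back 5.1·s per unit contributed, so full contribution is dominant for anyone with s > 1/5.1 = 0.1961 and zero contribution is dominant for anyone below.
Gus and Ivo are above the threshold, contributing 25 each; the remaining 6 contribute 0. Total contributed: 50.
Uma keeps 25 and receives 5.1 × 50 × 1/38 = 6.71 from the mitigation fund, for a payoff of 31.71.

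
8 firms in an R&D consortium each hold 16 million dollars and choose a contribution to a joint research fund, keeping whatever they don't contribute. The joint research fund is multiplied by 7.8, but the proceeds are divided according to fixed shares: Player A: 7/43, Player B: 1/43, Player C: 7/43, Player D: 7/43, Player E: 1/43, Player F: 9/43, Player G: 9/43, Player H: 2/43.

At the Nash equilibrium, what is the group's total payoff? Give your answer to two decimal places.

672.00 million dollars

Each unit j contributes comes back to j as 7.8 × (j's share), so j prefers to contribute only if that share exceeds 1/7.8 = 0.1282; otherwise keeping the unit dominates.
Player A, Player C, Player D, Player F and Player G clear that bar, contributing 16 each; the remaining 3 contribute 0. Total contributed: 80.
The joint research fund pays out 7.8 × 80 = 624.00 in total (split across the unequal shares, but the aggregate is all that matters for the group sum).
The 3 free-riders keep 16 each, adding 48. Group total = 48 + 624.00 = 672.00.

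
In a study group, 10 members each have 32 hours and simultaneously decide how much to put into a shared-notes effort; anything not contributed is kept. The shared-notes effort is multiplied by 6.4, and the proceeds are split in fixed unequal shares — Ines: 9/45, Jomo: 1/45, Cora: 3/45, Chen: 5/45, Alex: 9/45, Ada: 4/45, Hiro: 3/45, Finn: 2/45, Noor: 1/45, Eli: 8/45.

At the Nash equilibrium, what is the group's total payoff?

Each unit j contributes comes back to j as 6.4 × (j's share), so j prefers to contribute only if that share exceeds 1/6.4 = 0.1563; otherwise keeping the unit dominates.
Ines, Alex and Eli clear that bar, contributing 32 each; the remaining 7 contribute 0. Total contributed: 96.
The shared-notes effort pays out 6.4 × 96 = 614.40 in total (split across the unequal shares, but the aggregate is all that matters for the group sum).
The 7 free-riders keep 32 each, adding 224. Group total = 224 + 614.40 = 838.40.

838.40 hours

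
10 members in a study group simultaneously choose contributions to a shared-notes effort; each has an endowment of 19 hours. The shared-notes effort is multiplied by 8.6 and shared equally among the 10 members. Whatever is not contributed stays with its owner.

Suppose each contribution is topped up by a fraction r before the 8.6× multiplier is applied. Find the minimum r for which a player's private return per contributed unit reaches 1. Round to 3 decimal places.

0.163

With matching at rate r, one contributed unit becomes (1 + r) in the shared-notes effort and returns 8.6 × (1 + r) / 10 to the contributor.
Setting this equal to 1: 1 + r = 10/8.6 = 1.1628.
So the minimum matching rate is r = 1.1628 − 1 = 0.163.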